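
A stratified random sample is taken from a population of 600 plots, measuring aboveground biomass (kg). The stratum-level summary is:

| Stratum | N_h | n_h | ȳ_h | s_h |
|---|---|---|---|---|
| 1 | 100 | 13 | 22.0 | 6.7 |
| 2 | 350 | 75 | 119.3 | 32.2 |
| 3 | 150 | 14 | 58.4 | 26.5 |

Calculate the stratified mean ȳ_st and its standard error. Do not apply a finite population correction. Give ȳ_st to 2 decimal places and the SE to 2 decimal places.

ȳ_st ≈ 87.86, SE ≈ 2.82

ȳ_st = Σ W_h ȳ_h = (100·22.0 + 350·119.3 + 150·58.4)/600 = 87.85833
V̂(ȳ_st) = Σ W_h² s_h²/n_h, with W_h = N_h/N and N = 600:
  stratum 1: (100/600)²·6.7²/13 = 0.0959188
  stratum 2: (350/600)²·32.2²/75 = 4.70418
  stratum 3: (150/600)²·26.5²/14 = 3.13504
V̂(ȳ_st) = 7.93514
SE(ȳ_st) = √7.93514 = 2.81694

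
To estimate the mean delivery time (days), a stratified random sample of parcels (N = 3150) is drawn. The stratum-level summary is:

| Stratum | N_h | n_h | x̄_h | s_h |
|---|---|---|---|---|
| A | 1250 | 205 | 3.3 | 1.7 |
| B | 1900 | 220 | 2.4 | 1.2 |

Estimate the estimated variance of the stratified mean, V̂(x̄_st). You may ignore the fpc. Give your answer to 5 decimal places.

V̂(x̄_st) ≈ 0.00460

V̂(x̄_st) = Σ W_h² s_h²/n_h, with W_h = N_h/N and N = 3150:
  stratum A: (1250/3150)²·1.7²/205 = 0.00221995
  stratum B: (1900/3150)²·1.2²/220 = 0.00238136
V̂(x̄_st) = 0.00460131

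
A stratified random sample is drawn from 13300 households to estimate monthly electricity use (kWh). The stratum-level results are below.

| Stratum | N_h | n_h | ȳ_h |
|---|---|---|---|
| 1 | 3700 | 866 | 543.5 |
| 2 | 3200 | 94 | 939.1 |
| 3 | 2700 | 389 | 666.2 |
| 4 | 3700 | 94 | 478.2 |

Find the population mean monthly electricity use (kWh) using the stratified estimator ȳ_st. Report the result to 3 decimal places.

ȳ_st ≈ 645.425

N = Σ N_h = 13300. Stratum weights W_h = N_h/N.
ȳ_st = (3700·543.5 + 3200·939.1 + 2700·666.2 + 3700·478.2) / 13300 = 645.42481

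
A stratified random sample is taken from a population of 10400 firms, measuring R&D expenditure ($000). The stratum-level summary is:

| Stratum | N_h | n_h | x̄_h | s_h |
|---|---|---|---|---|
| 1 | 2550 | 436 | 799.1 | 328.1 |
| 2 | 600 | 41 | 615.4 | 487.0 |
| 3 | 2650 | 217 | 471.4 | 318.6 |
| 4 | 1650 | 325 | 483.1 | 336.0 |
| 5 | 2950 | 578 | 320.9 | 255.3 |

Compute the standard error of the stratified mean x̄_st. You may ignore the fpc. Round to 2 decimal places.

V̂(x̄_st) = Σ W_h² s_h²/n_h, with W_h = N_h/N and N = 10400:
  stratum 1: (2550/10400)²·328.1²/436 = 14.8436
  stratum 2: (600/10400)²·487.0²/41 = 19.2535
  stratum 3: (2650/10400)²·318.6²/217 = 30.3708
  stratum 4: (1650/10400)²·336.0²/325 = 8.74372
  stratum 5: (2950/10400)²·255.3²/578 = 9.073
V̂(x̄_st) = 82.2847
SE(x̄_st) = √82.2847 = 9.07109

SE(x̄_st) ≈ 9.07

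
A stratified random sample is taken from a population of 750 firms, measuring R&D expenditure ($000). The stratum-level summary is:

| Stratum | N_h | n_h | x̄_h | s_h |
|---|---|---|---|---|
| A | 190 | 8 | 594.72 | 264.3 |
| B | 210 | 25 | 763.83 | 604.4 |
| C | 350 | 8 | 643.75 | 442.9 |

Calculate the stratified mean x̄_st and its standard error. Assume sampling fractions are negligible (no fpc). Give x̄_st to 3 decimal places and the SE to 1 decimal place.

x̄_st ≈ 664.951, SE ≈ 83.9

x̄_st = Σ W_h x̄_h = (190·594.72 + 210·763.83 + 350·643.75)/750 = 664.95147
V̂(x̄_st) = Σ W_h² s_h²/n_h, with W_h = N_h/N and N = 750:
  stratum A: (190/750)²·264.3²/8 = 560.388
  stratum B: (210/750)²·604.4²/25 = 1145.58
  stratum C: (350/750)²·442.9²/8 = 5339.92
V̂(x̄_st) = 7045.89
SE(x̄_st) = √7045.89 = 83.9398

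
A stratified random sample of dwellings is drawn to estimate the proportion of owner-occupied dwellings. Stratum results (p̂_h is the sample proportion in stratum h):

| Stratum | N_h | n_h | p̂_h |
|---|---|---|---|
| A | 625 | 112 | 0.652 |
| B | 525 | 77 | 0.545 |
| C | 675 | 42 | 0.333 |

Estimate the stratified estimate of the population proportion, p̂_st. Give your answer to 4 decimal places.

N = 1825; stratum weights W_h = N_h/N.
p̂_st = Σ W_h p̂_h = (625·0.652 + 525·0.545 + 675·0.333)/1825 = 0.50323

p̂_st ≈ 0.5032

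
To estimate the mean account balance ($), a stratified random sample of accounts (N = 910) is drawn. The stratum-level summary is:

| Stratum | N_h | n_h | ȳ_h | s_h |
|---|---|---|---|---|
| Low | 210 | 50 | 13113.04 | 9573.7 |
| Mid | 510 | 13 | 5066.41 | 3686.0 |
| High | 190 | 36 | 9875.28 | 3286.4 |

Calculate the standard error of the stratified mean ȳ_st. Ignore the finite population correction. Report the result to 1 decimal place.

SE(ȳ_st) ≈ 662.5

V̂(ȳ_st) = Σ W_h² s_h²/n_h, with W_h = N_h/N and N = 910:
  stratum Low: (210/910)²·9573.7²/50 = 97621.5
  stratum Mid: (510/910)²·3686.0²/13 = 328265
  stratum High: (190/910)²·3286.4²/36 = 13078.6
V̂(ȳ_st) = 438965
SE(ȳ_st) = √438965 = 662.545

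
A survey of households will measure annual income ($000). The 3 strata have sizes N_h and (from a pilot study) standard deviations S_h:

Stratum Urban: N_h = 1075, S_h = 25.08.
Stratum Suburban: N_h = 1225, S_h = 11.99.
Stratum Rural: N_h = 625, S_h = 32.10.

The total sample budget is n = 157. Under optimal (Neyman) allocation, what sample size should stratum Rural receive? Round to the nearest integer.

51

Neyman allocation: n_h = n · N_h S_h / Σ N_i S_i, with n = 157.
  stratum Urban: N_h·S_h = 1075·25.08 = 26961.00
  stratum Suburban: N_h·S_h = 1225·11.99 = 14687.75
  stratum Rural: N_h·S_h = 625·32.10 = 20062.50
Σ N_h S_h = 61711.25
n for stratum Rural = 157·20062.50/61711.25 = 51.041 → 51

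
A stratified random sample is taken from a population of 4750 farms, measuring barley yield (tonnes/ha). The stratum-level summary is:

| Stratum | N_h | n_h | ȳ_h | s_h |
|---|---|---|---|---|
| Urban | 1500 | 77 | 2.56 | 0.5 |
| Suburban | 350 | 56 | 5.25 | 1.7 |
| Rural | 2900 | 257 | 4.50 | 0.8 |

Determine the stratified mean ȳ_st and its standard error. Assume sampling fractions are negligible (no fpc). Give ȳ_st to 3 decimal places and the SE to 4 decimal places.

ȳ_st ≈ 3.943, SE ≈ 0.0391

ȳ_st = Σ W_h ȳ_h = (1500·2.56 + 350·5.25 + 2900·4.50)/4750 = 3.94263
V̂(ȳ_st) = Σ W_h² s_h²/n_h, with W_h = N_h/N and N = 4750:
  stratum Urban: (1500/4750)²·0.5²/77 = 0.000323776
  stratum Suburban: (350/4750)²·1.7²/56 = 0.000280194
  stratum Rural: (2900/4750)²·0.8²/257 = 0.00092823
V̂(ȳ_st) = 0.0015322
SE(ȳ_st) = √0.0015322 = 0.0391433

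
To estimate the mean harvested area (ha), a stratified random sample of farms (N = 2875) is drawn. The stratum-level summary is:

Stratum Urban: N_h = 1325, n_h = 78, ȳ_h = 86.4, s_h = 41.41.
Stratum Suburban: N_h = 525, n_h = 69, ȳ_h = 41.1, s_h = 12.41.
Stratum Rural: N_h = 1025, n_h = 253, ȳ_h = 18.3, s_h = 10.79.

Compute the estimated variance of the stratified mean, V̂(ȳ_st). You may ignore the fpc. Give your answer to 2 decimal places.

V̂(ȳ_st) ≈ 4.80

V̂(ȳ_st) = Σ W_h² s_h²/n_h, with W_h = N_h/N and N = 2875:
  stratum Urban: (1325/2875)²·41.41²/78 = 4.66952
  stratum Suburban: (525/2875)²·12.41²/69 = 0.0744282
  stratum Rural: (1025/2875)²·10.79²/253 = 0.0584917
V̂(ȳ_st) = 4.80244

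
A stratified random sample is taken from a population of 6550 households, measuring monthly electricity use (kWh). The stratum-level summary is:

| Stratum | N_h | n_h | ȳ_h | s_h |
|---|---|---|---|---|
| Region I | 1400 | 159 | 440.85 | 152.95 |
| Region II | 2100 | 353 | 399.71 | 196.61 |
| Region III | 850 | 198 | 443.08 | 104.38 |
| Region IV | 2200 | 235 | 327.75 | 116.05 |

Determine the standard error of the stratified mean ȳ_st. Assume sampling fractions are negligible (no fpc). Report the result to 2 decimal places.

V̂(ȳ_st) = Σ W_h² s_h²/n_h, with W_h = N_h/N and N = 6550:
  stratum Region I: (1400/6550)²·152.95²/159 = 6.72164
  stratum Region II: (2100/6550)²·196.61²/353 = 11.2562
  stratum Region III: (850/6550)²·104.38²/198 = 0.926669
  stratum Region IV: (2200/6550)²·116.05²/235 = 6.46525
V̂(ȳ_st) = 25.3698
SE(ȳ_st) = √25.3698 = 5.03684

SE(ȳ_st) ≈ 5.04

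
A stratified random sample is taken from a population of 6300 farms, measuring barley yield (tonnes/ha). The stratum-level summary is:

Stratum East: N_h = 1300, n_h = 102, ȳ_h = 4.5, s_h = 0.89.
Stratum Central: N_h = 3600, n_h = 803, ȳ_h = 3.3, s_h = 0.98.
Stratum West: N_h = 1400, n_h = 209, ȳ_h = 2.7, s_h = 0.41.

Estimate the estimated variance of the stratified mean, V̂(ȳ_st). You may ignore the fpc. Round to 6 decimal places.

V̂(ȳ_st) ≈ 0.000761

V̂(ȳ_st) = Σ W_h² s_h²/n_h, with W_h = N_h/N and N = 6300:
  stratum East: (1300/6300)²·0.89²/102 = 0.000330663
  stratum Central: (3600/6300)²·0.98²/803 = 0.000390535
  stratum West: (1400/6300)²·0.41²/209 = 3.97188e-05
V̂(ȳ_st) = 0.000760917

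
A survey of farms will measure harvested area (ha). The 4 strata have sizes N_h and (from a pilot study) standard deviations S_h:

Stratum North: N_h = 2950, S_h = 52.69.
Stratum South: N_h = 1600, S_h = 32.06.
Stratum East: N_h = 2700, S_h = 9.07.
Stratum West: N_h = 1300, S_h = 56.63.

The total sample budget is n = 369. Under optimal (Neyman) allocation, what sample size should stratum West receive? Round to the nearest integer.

Neyman allocation: n_h = n · N_h S_h / Σ N_i S_i, with n = 369.
  stratum North: N_h·S_h = 2950·52.69 = 155435.50
  stratum South: N_h·S_h = 1600·32.06 = 51296.00
  stratum East: N_h·S_h = 2700·9.07 = 24489.00
  stratum West: N_h·S_h = 1300·56.63 = 73619.00
Σ N_h S_h = 304839.50
n for stratum West = 369·73619.00/304839.50 = 89.114 → 89

89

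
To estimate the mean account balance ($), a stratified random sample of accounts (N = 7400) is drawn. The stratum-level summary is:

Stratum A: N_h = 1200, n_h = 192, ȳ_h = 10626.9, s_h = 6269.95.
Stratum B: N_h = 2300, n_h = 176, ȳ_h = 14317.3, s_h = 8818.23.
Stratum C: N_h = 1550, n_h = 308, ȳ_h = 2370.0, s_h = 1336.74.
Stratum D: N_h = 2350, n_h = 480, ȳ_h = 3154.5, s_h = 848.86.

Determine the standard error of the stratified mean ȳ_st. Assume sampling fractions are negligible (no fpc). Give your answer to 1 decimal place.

V̂(ȳ_st) = Σ W_h² s_h²/n_h, with W_h = N_h/N and N = 7400:
  stratum A: (1200/7400)²·6269.95²/192 = 5384.26
  stratum B: (2300/7400)²·8818.23²/176 = 42681.8
  stratum C: (1550/7400)²·1336.74²/308 = 254.532
  stratum D: (2350/7400)²·848.86²/480 = 151.392
V̂(ȳ_st) = 48472
SE(ȳ_st) = √48472 = 220.163

SE(ȳ_st) ≈ 220.2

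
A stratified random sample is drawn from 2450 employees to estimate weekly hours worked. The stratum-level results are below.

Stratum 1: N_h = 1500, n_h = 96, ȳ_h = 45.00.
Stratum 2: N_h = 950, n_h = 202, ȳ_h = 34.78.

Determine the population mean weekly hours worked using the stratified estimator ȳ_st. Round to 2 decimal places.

N = Σ N_h = 2450. Stratum weights W_h = N_h/N.
ȳ_st = (1500·45.00 + 950·34.78) / 2450 = 41.0371

ȳ_st ≈ 41.04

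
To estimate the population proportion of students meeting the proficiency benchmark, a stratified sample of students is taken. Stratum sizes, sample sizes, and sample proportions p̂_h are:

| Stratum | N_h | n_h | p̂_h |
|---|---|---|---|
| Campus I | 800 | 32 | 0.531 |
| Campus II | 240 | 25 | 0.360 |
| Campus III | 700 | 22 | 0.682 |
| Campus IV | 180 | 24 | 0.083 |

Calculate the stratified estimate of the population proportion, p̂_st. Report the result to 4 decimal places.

p̂_st ≈ 0.5227

N = 1920; stratum weights W_h = N_h/N.
p̂_st = Σ W_h p̂_h = (800·0.531 + 240·0.360 + 700·0.682 + 180·0.083)/1920 = 0.52268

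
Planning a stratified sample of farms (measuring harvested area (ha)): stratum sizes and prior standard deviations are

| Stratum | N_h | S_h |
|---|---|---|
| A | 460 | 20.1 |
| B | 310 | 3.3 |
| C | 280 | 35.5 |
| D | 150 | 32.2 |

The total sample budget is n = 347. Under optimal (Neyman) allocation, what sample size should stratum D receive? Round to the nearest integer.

Neyman allocation: n_h = n · N_h S_h / Σ N_i S_i, with n = 347.
  stratum A: N_h·S_h = 460·20.1 = 9246.00
  stratum B: N_h·S_h = 310·3.3 = 1023.00
  stratum C: N_h·S_h = 280·35.5 = 9940.00
  stratum D: N_h·S_h = 150·32.2 = 4830.00
Σ N_h S_h = 25039.00
n for stratum D = 347·4830.00/25039.00 = 66.936 → 67

67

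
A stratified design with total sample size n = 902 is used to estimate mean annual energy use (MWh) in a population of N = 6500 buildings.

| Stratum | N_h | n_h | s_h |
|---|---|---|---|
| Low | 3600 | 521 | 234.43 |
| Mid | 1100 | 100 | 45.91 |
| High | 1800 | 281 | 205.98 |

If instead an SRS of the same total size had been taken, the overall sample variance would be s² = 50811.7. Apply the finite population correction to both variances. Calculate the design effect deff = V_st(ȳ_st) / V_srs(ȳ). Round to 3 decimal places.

deff ≈ 0.783

V̂(ȳ_st) = Σ W_h² (1 − n_h/N_h) s_h²/n_h, with W_h = N_h/N and N = 6500:
  stratum Low: (3600/6500)²·(1 − 521/3600)·234.43²/521 = 27.6741
  stratum Mid: (1100/6500)²·(1 − 100/1100)·45.91²/100 = 0.548758
  stratum High: (1800/6500)²·(1 − 281/1800)·205.98²/281 = 9.77119
V_st = 37.9941
V_srs = (1 − 902/6500)·50811.7/902 = 48.5151
deff = V_st / V_srs = 37.9941/48.5151 = 0.7831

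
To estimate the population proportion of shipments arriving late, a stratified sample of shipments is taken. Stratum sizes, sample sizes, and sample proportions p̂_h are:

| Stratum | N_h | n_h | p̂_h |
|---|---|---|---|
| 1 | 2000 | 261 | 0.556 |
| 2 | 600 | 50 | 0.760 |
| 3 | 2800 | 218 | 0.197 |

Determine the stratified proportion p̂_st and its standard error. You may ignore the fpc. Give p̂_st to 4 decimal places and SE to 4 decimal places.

p̂_st ≈ 0.3925, SE ≈ 0.0193

N = 5400; stratum weights W_h = N_h/N.
p̂_st = Σ W_h p̂_h = (2000·0.556 + 600·0.760 + 2800·0.197)/5400 = 0.39252
V̂(p̂_st) = Σ W_h² p̂_h(1−p̂_h)/(n_h−1):
  stratum 1: (2000/5400)²·0.556·0.444/260 = 0.000130244
  stratum 2: (600/5400)²·0.760·0.240/49 = 4.59562e-05
  stratum 3: (2800/5400)²·0.197·0.803/217 = 0.000195998
V̂(p̂_st) = 0.000372197; SE = √V̂ = 0.0192924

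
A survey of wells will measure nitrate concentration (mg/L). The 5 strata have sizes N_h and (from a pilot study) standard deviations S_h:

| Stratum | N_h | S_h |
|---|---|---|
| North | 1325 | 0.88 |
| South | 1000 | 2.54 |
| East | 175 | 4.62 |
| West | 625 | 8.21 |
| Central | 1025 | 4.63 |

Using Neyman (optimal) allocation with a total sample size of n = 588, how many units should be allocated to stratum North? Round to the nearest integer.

48

Neyman allocation: n_h = n · N_h S_h / Σ N_i S_i, with n = 588.
  stratum North: N_h·S_h = 1325·0.88 = 1166.00
  stratum South: N_h·S_h = 1000·2.54 = 2540.00
  stratum East: N_h·S_h = 175·4.62 = 808.50
  stratum West: N_h·S_h = 625·8.21 = 5131.25
  stratum Central: N_h·S_h = 1025·4.63 = 4745.75
Σ N_h S_h = 14391.50
n for stratum North = 588·1166.00/14391.50 = 47.640 → 48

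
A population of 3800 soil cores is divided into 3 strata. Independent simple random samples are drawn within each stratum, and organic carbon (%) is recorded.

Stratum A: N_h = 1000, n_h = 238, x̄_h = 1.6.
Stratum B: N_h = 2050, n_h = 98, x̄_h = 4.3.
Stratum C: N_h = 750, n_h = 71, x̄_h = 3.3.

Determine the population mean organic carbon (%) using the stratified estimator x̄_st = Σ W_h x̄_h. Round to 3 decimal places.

N = Σ N_h = 3800. Stratum weights W_h = N_h/N.
x̄_st = (1000·1.6 + 2050·4.3 + 750·3.3) / 3800 = 3.39211

x̄_st ≈ 3.392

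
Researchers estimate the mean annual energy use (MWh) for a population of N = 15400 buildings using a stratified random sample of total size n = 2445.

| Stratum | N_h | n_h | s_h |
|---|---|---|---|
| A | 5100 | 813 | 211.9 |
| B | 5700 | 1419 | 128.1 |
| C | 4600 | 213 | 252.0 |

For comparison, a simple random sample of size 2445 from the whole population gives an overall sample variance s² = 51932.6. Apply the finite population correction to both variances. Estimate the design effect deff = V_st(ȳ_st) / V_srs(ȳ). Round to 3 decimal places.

V̂(ȳ_st) = Σ W_h² (1 − n_h/N_h) s_h²/n_h, with W_h = N_h/N and N = 15400:
  stratum A: (5100/15400)²·(1 − 813/5100)·211.9²/813 = 5.09159
  stratum B: (5700/15400)²·(1 − 1419/5700)·128.1²/1419 = 1.18986
  stratum C: (4600/15400)²·(1 − 213/4600)·252.0²/213 = 25.3691
V_st = 31.6506
V_srs = (1 − 2445/15400)·51932.6/2445 = 17.8681
deff = V_st / V_srs = 31.6506/17.8681 = 1.7713

deff ≈ 1.771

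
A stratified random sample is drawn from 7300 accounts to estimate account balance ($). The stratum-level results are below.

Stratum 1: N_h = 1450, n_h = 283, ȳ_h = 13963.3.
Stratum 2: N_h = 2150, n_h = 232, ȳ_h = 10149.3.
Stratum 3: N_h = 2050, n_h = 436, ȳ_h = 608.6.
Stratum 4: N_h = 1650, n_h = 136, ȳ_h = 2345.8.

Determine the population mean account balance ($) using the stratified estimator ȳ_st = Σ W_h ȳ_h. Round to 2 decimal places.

ȳ_st ≈ 6463.83

N = Σ N_h = 7300. Stratum weights W_h = N_h/N.
ȳ_st = (1450·13963.3 + 2150·10149.3 + 2050·608.6 + 1650·2345.8) / 7300 = 6463.8329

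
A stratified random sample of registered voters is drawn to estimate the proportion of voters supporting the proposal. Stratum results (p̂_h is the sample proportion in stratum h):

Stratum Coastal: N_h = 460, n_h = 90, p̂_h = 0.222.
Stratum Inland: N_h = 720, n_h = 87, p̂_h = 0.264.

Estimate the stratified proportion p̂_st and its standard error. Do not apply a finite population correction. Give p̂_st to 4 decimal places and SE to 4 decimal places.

N = 1180; stratum weights W_h = N_h/N.
p̂_st = Σ W_h p̂_h = (460·0.222 + 720·0.264)/1180 = 0.24763
V̂(p̂_st) = Σ W_h² p̂_h(1−p̂_h)/(n_h−1):
  stratum Coastal: (460/1180)²·0.222·0.778/89 = 0.000294913
  stratum Inland: (720/1180)²·0.264·0.736/86 = 0.000841171
V̂(p̂_st) = 0.00113608; SE = √V̂ = 0.0337058

p̂_st ≈ 0.2476, SE ≈ 0.0337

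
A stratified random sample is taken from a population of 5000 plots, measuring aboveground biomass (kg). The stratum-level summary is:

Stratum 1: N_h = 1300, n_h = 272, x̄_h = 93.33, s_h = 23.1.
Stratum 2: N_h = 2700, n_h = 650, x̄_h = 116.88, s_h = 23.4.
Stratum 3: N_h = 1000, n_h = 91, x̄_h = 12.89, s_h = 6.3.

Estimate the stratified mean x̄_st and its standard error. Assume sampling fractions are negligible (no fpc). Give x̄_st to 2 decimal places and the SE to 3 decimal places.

x̄_st ≈ 89.96, SE ≈ 0.629

x̄_st = Σ W_h x̄_h = (1300·93.33 + 2700·116.88 + 1000·12.89)/5000 = 89.95900
V̂(x̄_st) = Σ W_h² s_h²/n_h, with W_h = N_h/N and N = 5000:
  stratum 1: (1300/5000)²·23.1²/272 = 0.132618
  stratum 2: (2700/5000)²·23.4²/650 = 0.245644
  stratum 3: (1000/5000)²·6.3²/91 = 0.0174462
V̂(x̄_st) = 0.395708
SE(x̄_st) = √0.395708 = 0.629053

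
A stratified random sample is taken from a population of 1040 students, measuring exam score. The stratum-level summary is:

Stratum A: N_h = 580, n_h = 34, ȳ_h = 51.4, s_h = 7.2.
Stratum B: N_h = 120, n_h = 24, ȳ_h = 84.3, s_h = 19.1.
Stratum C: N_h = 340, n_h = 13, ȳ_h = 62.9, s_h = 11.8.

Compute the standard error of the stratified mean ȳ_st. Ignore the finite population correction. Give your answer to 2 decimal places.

SE(ȳ_st) ≈ 1.35

V̂(ȳ_st) = Σ W_h² s_h²/n_h, with W_h = N_h/N and N = 1040:
  stratum A: (580/1040)²·7.2²/34 = 0.474215
  stratum B: (120/1040)²·19.1²/24 = 0.202372
  stratum C: (340/1040)²·11.8²/13 = 1.14475
V̂(ȳ_st) = 1.82134
SE(ȳ_st) = √1.82134 = 1.34957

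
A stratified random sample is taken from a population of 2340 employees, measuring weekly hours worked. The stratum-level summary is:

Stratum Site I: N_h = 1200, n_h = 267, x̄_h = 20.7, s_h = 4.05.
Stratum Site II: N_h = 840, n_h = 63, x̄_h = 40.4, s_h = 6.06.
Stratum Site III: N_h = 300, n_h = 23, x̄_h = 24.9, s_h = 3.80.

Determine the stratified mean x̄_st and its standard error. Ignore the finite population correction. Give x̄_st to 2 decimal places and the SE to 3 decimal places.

x̄_st = Σ W_h x̄_h = (1200·20.7 + 840·40.4 + 300·24.9)/2340 = 28.31026
V̂(x̄_st) = Σ W_h² s_h²/n_h, with W_h = N_h/N and N = 2340:
  stratum Site I: (1200/2340)²·4.05²/267 = 0.0161558
  stratum Site II: (840/2340)²·6.06²/63 = 0.0751158
  stratum Site III: (300/2340)²·3.80²/23 = 0.0103193
V̂(x̄_st) = 0.101591
SE(x̄_st) = √0.101591 = 0.318733

x̄_st ≈ 28.31, SE ≈ 0.319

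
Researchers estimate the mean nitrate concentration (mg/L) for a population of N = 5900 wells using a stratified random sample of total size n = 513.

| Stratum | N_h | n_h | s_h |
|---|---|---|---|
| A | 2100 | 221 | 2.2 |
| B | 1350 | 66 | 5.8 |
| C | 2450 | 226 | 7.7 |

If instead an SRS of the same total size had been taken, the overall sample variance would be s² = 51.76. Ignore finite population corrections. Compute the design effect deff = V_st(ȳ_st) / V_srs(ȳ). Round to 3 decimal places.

deff ≈ 0.740

V̂(ȳ_st) = Σ W_h² s_h²/n_h, with W_h = N_h/N and N = 5900:
  stratum A: (2100/5900)²·2.2²/221 = 0.00277452
  stratum B: (1350/5900)²·5.8²/66 = 0.0266855
  stratum C: (2450/5900)²·7.7²/226 = 0.0452378
V_st = 0.0746978
V_srs = s²/n = 51.76/513 = 0.100897
deff = V_st / V_srs = 0.0746978/0.100897 = 0.7403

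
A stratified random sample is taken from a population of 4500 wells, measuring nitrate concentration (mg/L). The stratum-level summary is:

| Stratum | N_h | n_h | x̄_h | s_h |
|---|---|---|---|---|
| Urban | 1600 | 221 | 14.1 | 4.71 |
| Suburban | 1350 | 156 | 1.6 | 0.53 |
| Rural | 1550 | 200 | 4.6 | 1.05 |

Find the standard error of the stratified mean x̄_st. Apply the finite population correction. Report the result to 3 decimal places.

V̂(x̄_st) = Σ W_h² (1 − n_h/N_h) s_h²/n_h, with W_h = N_h/N and N = 4500:
  stratum Urban: (1600/4500)²·(1 − 221/1600)·4.71²/221 = 0.0109373
  stratum Suburban: (1350/4500)²·(1 − 156/1350)·0.53²/156 = 0.000143331
  stratum Rural: (1550/4500)²·(1 − 200/1550)·1.05²/200 = 0.000569625
V̂(x̄_st) = 0.0116502
SE(x̄_st) = √0.0116502 = 0.107936

SE(x̄_st) ≈ 0.108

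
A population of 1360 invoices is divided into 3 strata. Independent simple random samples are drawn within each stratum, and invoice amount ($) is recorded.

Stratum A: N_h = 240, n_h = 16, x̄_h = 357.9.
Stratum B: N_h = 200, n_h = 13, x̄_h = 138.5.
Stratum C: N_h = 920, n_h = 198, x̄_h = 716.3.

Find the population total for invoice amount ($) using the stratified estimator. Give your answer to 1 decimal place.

τ̂_st = Σ N_h x̄_h = 240·357.9 + 200·138.5 + 920·716.3 = 772592.0

τ̂_st ≈ 772592.0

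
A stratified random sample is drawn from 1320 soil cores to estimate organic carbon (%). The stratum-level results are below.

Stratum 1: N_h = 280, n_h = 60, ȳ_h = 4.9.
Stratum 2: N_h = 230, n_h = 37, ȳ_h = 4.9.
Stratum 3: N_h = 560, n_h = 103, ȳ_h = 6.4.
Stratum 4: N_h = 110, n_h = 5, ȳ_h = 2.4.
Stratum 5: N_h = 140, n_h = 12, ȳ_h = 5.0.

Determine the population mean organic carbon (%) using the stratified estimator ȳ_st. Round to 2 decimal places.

ȳ_st ≈ 5.34

N = Σ N_h = 1320. Stratum weights W_h = N_h/N.
ȳ_st = (280·4.9 + 230·4.9 + 560·6.4 + 110·2.4 + 140·5.0) / 1320 = 5.3386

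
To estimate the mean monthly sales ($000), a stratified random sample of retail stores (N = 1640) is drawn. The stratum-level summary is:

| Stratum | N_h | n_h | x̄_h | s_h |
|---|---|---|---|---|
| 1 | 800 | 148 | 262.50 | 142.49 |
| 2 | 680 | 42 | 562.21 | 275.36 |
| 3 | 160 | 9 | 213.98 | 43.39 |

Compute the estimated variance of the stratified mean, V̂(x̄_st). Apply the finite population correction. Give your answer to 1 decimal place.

V̂(x̄_st) = Σ W_h² (1 − n_h/N_h) s_h²/n_h, with W_h = N_h/N and N = 1640:
  stratum 1: (800/1640)²·(1 − 148/800)·142.49²/148 = 26.6046
  stratum 2: (680/1640)²·(1 − 42/680)·275.36²/42 = 291.202
  stratum 3: (160/1640)²·(1 − 9/160)·43.39²/9 = 1.87908
V̂(x̄_st) = 319.686

V̂(x̄_st) ≈ 319.7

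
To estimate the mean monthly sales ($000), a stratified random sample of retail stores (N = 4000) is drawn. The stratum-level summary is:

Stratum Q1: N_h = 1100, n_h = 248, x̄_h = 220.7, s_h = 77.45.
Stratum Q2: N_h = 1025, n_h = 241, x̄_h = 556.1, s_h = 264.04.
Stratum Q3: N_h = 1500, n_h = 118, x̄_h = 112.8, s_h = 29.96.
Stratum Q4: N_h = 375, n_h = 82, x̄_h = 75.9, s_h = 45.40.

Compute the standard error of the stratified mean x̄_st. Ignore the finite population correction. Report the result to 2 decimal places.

V̂(x̄_st) = Σ W_h² s_h²/n_h, with W_h = N_h/N and N = 4000:
  stratum Q1: (1100/4000)²·77.45²/248 = 1.82918
  stratum Q2: (1025/4000)²·264.04²/241 = 18.9955
  stratum Q3: (1500/4000)²·29.96²/118 = 1.06971
  stratum Q4: (375/4000)²·45.40²/82 = 0.220923
V̂(x̄_st) = 22.1153
SE(x̄_st) = √22.1153 = 4.70269

SE(x̄_st) ≈ 4.70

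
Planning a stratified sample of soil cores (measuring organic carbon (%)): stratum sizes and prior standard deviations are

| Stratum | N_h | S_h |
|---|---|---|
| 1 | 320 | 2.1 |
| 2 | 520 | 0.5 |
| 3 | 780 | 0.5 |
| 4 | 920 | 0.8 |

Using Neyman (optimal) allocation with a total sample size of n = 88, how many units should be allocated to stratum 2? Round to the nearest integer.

11

Neyman allocation: n_h = n · N_h S_h / Σ N_i S_i, with n = 88.
  stratum 1: N_h·S_h = 320·2.1 = 672.00
  stratum 2: N_h·S_h = 520·0.5 = 260.00
  stratum 3: N_h·S_h = 780·0.5 = 390.00
  stratum 4: N_h·S_h = 920·0.8 = 736.00
Σ N_h S_h = 2058.00
n for stratum 2 = 88·260.00/2058.00 = 11.118 → 11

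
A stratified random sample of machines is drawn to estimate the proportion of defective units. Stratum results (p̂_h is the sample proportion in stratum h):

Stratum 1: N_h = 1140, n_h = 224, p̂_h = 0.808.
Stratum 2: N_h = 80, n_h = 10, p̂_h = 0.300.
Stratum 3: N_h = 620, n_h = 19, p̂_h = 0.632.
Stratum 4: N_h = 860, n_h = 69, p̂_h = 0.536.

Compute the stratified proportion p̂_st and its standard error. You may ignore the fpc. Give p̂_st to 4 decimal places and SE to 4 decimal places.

N = 2700; stratum weights W_h = N_h/N.
p̂_st = Σ W_h p̂_h = (1140·0.808 + 80·0.300 + 620·0.632 + 860·0.536)/2700 = 0.66590
V̂(p̂_st) = Σ W_h² p̂_h(1−p̂_h)/(n_h−1):
  stratum 1: (1140/2700)²·0.808·0.192/223 = 0.000124019
  stratum 2: (80/2700)²·0.300·0.700/9 = 2.04847e-05
  stratum 3: (620/2700)²·0.632·0.368/18 = 0.000681315
  stratum 4: (860/2700)²·0.536·0.464/68 = 0.000371059
V̂(p̂_st) = 0.00119688; SE = √V̂ = 0.0345959

p̂_st ≈ 0.6659, SE ≈ 0.0346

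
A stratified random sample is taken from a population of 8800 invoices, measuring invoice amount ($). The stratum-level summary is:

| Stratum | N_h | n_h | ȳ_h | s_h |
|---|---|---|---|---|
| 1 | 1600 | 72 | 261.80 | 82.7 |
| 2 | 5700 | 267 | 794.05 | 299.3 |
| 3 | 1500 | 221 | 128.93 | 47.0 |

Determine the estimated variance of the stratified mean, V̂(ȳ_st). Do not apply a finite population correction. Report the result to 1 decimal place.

V̂(ȳ_st) = Σ W_h² s_h²/n_h, with W_h = N_h/N and N = 8800:
  stratum 1: (1600/8800)²·82.7²/72 = 3.14017
  stratum 2: (5700/8800)²·299.3²/267 = 140.762
  stratum 3: (1500/8800)²·47.0²/221 = 0.290416
V̂(ȳ_st) = 144.193

V̂(ȳ_st) ≈ 144.2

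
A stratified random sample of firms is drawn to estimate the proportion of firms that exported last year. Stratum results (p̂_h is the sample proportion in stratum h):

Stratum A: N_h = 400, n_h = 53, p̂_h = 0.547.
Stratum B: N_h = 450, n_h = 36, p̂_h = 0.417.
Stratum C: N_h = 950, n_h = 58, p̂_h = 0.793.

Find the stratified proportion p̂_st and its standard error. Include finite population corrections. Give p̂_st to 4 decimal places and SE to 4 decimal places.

p̂_st ≈ 0.6443, SE ≈ 0.0368

N = 1800; stratum weights W_h = N_h/N.
p̂_st = Σ W_h p̂_h = (400·0.547 + 450·0.417 + 950·0.793)/1800 = 0.64433
V̂(p̂_st) = Σ W_h² (1 − n_h/N_h) p̂_h(1−p̂_h)/(n_h−1):
  stratum A: (400/1800)²·(1 − 53/400)·0.547·0.453/52 = 0.000204139
  stratum B: (450/1800)²·(1 − 36/450)·0.417·0.583/35 = 0.000399397
  stratum C: (950/1800)²·(1 − 58/950)·0.793·0.207/57 = 0.000753203
V̂(p̂_st) = 0.00135674; SE = √V̂ = 0.0368339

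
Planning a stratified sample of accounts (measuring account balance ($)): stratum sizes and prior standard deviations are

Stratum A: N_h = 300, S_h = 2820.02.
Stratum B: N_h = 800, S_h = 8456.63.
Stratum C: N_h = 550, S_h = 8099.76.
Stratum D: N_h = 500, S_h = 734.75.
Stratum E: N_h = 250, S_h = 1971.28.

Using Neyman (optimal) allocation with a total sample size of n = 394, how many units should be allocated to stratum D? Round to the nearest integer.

Neyman allocation: n_h = n · N_h S_h / Σ N_i S_i, with n = 394.
  stratum A: N_h·S_h = 300·2820.02 = 846006.00
  stratum B: N_h·S_h = 800·8456.63 = 6765304.00
  stratum C: N_h·S_h = 550·8099.76 = 4454868.00
  stratum D: N_h·S_h = 500·734.75 = 367375.00
  stratum E: N_h·S_h = 250·1971.28 = 492820.00
Σ N_h S_h = 12926373.00
n for stratum D = 394·367375.00/12926373.00 = 11.198 → 11

11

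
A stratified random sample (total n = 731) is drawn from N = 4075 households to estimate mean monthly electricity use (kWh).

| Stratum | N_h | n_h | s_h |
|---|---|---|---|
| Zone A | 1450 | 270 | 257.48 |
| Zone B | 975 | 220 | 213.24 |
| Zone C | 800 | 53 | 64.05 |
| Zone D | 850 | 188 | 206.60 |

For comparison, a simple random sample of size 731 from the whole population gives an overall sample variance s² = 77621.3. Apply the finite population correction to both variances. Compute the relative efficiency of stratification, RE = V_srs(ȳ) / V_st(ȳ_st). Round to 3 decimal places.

V̂(ȳ_st) = Σ W_h² (1 − n_h/N_h) s_h²/n_h, with W_h = N_h/N and N = 4075:
  stratum Zone A: (1450/4075)²·(1 − 270/1450)·257.48²/270 = 25.2999
  stratum Zone B: (975/4075)²·(1 − 220/975)·213.24²/220 = 9.16244
  stratum Zone C: (800/4075)²·(1 − 53/800)·64.05²/53 = 2.78559
  stratum Zone D: (850/4075)²·(1 − 188/850)·206.60²/188 = 7.69351
V_st = 44.9414
V_srs = (1 − 731/4075)·77621.3/731 = 87.1369
Relative efficiency = V_srs / V_st = 87.1369/44.9414 = 1.9389

RE ≈ 1.939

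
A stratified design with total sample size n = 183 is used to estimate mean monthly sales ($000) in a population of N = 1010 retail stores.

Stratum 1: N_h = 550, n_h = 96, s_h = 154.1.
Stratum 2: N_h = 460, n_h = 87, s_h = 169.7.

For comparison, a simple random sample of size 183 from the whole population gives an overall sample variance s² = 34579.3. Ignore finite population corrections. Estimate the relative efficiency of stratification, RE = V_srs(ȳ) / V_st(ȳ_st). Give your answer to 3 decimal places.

V̂(ȳ_st) = Σ W_h² s_h²/n_h, with W_h = N_h/N and N = 1010:
  stratum 1: (550/1010)²·154.1²/96 = 73.3528
  stratum 2: (460/1010)²·169.7²/87 = 68.6621
V_st = 142.015
V_srs = s²/n = 34579.3/183 = 188.958
Relative efficiency = V_srs / V_st = 188.958/142.015 = 1.3305

RE ≈ 1.331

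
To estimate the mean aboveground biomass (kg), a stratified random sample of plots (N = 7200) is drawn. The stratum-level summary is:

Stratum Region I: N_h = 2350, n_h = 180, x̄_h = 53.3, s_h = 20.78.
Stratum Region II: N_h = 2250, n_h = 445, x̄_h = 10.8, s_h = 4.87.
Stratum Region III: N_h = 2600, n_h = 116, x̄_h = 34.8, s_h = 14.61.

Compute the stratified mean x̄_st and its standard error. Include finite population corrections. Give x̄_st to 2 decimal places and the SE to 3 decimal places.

x̄_st ≈ 33.34, SE ≈ 0.685

x̄_st = Σ W_h x̄_h = (2350·53.3 + 2250·10.8 + 2600·34.8)/7200 = 33.33819
V̂(x̄_st) = Σ W_h² (1 − n_h/N_h) s_h²/n_h, with W_h = N_h/N and N = 7200:
  stratum Region I: (2350/7200)²·(1 − 180/2350)·20.78²/180 = 0.235983
  stratum Region II: (2250/7200)²·(1 − 445/2250)·4.87²/445 = 0.00417535
  stratum Region III: (2600/7200)²·(1 − 116/2600)·14.61²/116 = 0.229246
V̂(x̄_st) = 0.469405
SE(x̄_st) = √0.469405 = 0.685131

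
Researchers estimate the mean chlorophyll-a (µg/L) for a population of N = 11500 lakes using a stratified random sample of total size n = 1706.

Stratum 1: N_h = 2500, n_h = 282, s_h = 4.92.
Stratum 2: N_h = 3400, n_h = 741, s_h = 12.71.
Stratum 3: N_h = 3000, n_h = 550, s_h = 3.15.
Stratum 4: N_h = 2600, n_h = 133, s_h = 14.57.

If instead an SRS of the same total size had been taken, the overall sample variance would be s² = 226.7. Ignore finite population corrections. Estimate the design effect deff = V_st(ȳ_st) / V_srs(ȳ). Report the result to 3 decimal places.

V̂(ȳ_st) = Σ W_h² s_h²/n_h, with W_h = N_h/N and N = 11500:
  stratum 1: (2500/11500)²·4.92²/282 = 0.00405663
  stratum 2: (3400/11500)²·12.71²/741 = 0.0190561
  stratum 3: (3000/11500)²·3.15²/550 = 0.00122774
  stratum 4: (2600/11500)²·14.57²/133 = 0.0815865
V_st = 0.105927
V_srs = s²/n = 226.7/1706 = 0.132884
deff = V_st / V_srs = 0.105927/0.132884 = 0.7971

deff ≈ 0.797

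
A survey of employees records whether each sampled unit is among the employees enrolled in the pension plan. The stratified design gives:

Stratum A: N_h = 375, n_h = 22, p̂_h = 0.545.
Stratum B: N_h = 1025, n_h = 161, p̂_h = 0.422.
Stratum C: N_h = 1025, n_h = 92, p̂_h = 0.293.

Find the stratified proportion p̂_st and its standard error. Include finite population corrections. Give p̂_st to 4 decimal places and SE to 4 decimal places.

p̂_st ≈ 0.3865, SE ≈ 0.0294

N = 2425; stratum weights W_h = N_h/N.
p̂_st = Σ W_h p̂_h = (375·0.545 + 1025·0.422 + 1025·0.293)/2425 = 0.38649
V̂(p̂_st) = Σ W_h² (1 − n_h/N_h) p̂_h(1−p̂_h)/(n_h−1):
  stratum A: (375/2425)²·(1 − 22/375)·0.545·0.455/21 = 0.00026581
  stratum B: (1025/2425)²·(1 − 161/1025)·0.422·0.578/160 = 0.00022958
  stratum C: (1025/2425)²·(1 − 92/1025)·0.293·0.707/91 = 0.000370193
V̂(p̂_st) = 0.000865583; SE = √V̂ = 0.0294208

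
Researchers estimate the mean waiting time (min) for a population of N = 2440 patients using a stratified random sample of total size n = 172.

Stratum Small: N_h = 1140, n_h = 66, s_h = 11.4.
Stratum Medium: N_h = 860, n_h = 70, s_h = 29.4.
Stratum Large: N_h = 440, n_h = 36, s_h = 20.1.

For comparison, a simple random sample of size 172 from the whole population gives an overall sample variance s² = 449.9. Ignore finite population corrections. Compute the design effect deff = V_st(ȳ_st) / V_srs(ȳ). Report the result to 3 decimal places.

deff ≈ 0.890

V̂(ȳ_st) = Σ W_h² s_h²/n_h, with W_h = N_h/N and N = 2440:
  stratum Small: (1140/2440)²·11.4²/66 = 0.429829
  stratum Medium: (860/2440)²·29.4²/70 = 1.53396
  stratum Large: (440/2440)²·20.1²/36 = 0.364935
V_st = 2.32872
V_srs = s²/n = 449.9/172 = 2.6157
deff = V_st / V_srs = 2.32872/2.6157 = 0.8903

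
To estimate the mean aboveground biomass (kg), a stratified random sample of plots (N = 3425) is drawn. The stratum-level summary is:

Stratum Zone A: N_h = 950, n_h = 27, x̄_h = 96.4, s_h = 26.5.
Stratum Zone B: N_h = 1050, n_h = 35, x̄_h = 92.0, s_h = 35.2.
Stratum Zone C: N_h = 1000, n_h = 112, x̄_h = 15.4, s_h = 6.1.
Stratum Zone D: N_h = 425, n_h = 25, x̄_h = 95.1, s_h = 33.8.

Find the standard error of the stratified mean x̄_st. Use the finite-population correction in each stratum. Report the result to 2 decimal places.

SE(x̄_st) ≈ 2.42

V̂(x̄_st) = Σ W_h² (1 − n_h/N_h) s_h²/n_h, with W_h = N_h/N and N = 3425:
  stratum Zone A: (950/3425)²·(1 − 27/950)·26.5²/27 = 1.94416
  stratum Zone B: (1050/3425)²·(1 − 35/1050)·35.2²/35 = 3.21626
  stratum Zone C: (1000/3425)²·(1 − 112/1000)·6.1²/112 = 0.0251497
  stratum Zone D: (425/3425)²·(1 − 25/425)·33.8²/25 = 0.662249
V̂(x̄_st) = 5.84782
SE(x̄_st) = √5.84782 = 2.41823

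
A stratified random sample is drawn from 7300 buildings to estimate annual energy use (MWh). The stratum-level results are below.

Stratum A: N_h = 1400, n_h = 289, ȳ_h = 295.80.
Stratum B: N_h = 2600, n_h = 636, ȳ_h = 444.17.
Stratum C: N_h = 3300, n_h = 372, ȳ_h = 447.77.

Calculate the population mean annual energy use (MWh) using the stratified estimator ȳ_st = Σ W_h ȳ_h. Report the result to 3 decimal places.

ȳ_st ≈ 417.343

N = Σ N_h = 7300. Stratum weights W_h = N_h/N.
ȳ_st = (1400·295.80 + 2600·444.17 + 3300·447.77) / 7300 = 417.34288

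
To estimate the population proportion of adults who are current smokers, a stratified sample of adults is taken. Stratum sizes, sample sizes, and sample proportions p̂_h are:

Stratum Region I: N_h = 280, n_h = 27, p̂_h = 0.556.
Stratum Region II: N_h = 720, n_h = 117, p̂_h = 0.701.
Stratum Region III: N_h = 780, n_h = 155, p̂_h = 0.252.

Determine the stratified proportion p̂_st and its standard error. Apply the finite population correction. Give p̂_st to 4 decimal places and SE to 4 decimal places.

p̂_st ≈ 0.4814, SE ≈ 0.0255

N = 1780; stratum weights W_h = N_h/N.
p̂_st = Σ W_h p̂_h = (280·0.556 + 720·0.701 + 780·0.252)/1780 = 0.48144
V̂(p̂_st) = Σ W_h² (1 − n_h/N_h) p̂_h(1−p̂_h)/(n_h−1):
  stratum Region I: (280/1780)²·(1 − 27/280)·0.556·0.444/26 = 0.000212287
  stratum Region II: (720/1780)²·(1 − 117/720)·0.701·0.299/116 = 0.000247595
  stratum Region III: (780/1780)²·(1 − 155/780)·0.252·0.748/154 = 0.000188328
V̂(p̂_st) = 0.00064821; SE = √V̂ = 0.02546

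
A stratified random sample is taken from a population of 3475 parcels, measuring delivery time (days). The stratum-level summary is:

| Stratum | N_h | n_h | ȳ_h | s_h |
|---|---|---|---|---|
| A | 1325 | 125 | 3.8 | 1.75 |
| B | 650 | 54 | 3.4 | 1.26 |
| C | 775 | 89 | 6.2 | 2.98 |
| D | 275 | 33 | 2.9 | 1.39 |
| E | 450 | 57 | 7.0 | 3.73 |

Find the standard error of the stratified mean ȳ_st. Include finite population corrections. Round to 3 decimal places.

SE(ȳ_st) ≈ 0.112

V̂(ȳ_st) = Σ W_h² (1 − n_h/N_h) s_h²/n_h, with W_h = N_h/N and N = 3475:
  stratum A: (1325/3475)²·(1 − 125/1325)·1.75²/125 = 0.00322592
  stratum B: (650/3475)²·(1 − 54/650)·1.26²/54 = 0.000943186
  stratum C: (775/3475)²·(1 − 89/775)·2.98²/89 = 0.00439297
  stratum D: (275/3475)²·(1 − 33/275)·1.39²/33 = 0.000322667
  stratum E: (450/3475)²·(1 − 57/450)·3.73²/57 = 0.00357469
V̂(ȳ_st) = 0.0124594
SE(ȳ_st) = √0.0124594 = 0.111622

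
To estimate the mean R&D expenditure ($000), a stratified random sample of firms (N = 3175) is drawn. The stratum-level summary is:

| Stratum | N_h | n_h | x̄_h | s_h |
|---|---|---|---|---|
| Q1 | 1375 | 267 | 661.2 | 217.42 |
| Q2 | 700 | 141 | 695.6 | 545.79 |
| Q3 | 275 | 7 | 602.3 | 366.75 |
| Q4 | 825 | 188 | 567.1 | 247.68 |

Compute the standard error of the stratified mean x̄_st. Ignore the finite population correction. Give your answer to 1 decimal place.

V̂(x̄_st) = Σ W_h² s_h²/n_h, with W_h = N_h/N and N = 3175:
  stratum Q1: (1375/3175)²·217.42²/267 = 33.2052
  stratum Q2: (700/3175)²·545.79²/141 = 102.693
  stratum Q3: (275/3175)²·366.75²/7 = 144.152
  stratum Q4: (825/3175)²·247.68²/188 = 22.0315
V̂(x̄_st) = 302.081
SE(x̄_st) = √302.081 = 17.3805

SE(x̄_st) ≈ 17.4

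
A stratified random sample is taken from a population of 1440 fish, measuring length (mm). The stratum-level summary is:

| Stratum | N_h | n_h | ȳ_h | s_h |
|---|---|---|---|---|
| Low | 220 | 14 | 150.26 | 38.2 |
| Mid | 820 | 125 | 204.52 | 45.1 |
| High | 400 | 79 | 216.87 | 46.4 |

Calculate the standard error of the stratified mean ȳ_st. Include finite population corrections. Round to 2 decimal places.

SE(ȳ_st) ≈ 2.90

V̂(ȳ_st) = Σ W_h² (1 − n_h/N_h) s_h²/n_h, with W_h = N_h/N and N = 1440:
  stratum Low: (220/1440)²·(1 − 14/220)·38.2²/14 = 2.27805
  stratum Mid: (820/1440)²·(1 − 125/820)·45.1²/125 = 4.47215
  stratum High: (400/1440)²·(1 − 79/400)·46.4²/79 = 1.68752
V̂(ȳ_st) = 8.43773
SE(ȳ_st) = √8.43773 = 2.90478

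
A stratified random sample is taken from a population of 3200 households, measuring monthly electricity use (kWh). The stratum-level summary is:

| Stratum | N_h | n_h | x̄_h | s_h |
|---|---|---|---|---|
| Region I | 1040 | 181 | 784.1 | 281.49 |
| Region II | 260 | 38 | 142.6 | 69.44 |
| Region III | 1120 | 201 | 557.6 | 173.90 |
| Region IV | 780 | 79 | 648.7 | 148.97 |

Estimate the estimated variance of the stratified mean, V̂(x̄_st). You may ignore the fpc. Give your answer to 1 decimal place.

V̂(x̄_st) = Σ W_h² s_h²/n_h, with W_h = N_h/N and N = 3200:
  stratum Region I: (1040/3200)²·281.49²/181 = 46.2396
  stratum Region II: (260/3200)²·69.44²/38 = 0.837689
  stratum Region III: (1120/3200)²·173.90²/201 = 18.4306
  stratum Region IV: (780/3200)²·148.97²/79 = 16.6901
V̂(x̄_st) = 82.198

V̂(x̄_st) ≈ 82.2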